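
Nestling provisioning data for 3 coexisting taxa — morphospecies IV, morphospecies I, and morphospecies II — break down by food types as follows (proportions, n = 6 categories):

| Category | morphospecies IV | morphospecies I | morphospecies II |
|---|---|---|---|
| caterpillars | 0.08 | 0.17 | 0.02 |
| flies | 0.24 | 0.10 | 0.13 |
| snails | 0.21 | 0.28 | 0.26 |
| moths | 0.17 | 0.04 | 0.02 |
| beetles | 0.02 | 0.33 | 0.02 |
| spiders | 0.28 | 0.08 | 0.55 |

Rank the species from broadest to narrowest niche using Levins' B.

morphospecies IV > morphospecies I > morphospecies II

Σp_IVᵢ² = 0.08² + 0.24² + 0.21² + 0.17² + 0.02² + 0.28² = 0.0064 + 0.0576 + 0.0441 + 0.0289 + 0.0004 + 0.0784 = 0.2158
B_IV = 1 / 0.2158 = 4.6339
Σp_Iᵢ² = 0.17² + 0.10² + 0.28² + 0.04² + 0.33² + 0.08² = 0.0289 + 0.0100 + 0.0784 + 0.0016 + 0.1089 + 0.0064 = 0.2342
B_I = 1 / 0.2342 = 4.2699
Σp_IIᵢ² = 0.02² + 0.13² + 0.26² + 0.02² + 0.02² + 0.55² = 0.0004 + 0.0169 + 0.0676 + 0.0004 + 0.0004 + 0.3025 = 0.3882
B_II = 1 / 0.3882 = 2.5760
Ranking by B (broadest → narrowest): morphospecies IV (4.63) > morphospecies I (4.27) > morphospecies II (2.58)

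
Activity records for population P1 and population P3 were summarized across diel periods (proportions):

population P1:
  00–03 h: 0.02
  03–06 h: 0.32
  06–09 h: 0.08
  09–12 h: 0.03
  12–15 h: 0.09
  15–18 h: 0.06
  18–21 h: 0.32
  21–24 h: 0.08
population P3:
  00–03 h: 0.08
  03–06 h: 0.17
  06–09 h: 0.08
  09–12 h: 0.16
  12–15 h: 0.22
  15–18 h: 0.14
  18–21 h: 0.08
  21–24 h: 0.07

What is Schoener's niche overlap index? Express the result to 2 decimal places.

Σ|p₁ᵢ − p₂ᵢ| = 0.06 + 0.15 + 0.00 + 0.13 + 0.13 + 0.08 + 0.24 + 0.01 = 0.80
D = 1 − ½ × 0.80 = 1 − 0.400 = 0.6000

0.60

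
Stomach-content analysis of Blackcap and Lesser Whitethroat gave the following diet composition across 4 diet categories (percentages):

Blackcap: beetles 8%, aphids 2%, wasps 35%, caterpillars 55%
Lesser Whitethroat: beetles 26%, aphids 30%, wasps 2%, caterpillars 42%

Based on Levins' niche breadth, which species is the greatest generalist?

Lesser Whitethroat

Convert percentages to proportions (divide by 100).
Σp_Blacᵢ² = 0.08² + 0.02² + 0.35² + 0.55² = 0.0064 + 0.0004 + 0.1225 + 0.3025 = 0.4318
B_Blac = 1 / 0.4318 = 2.3159
Σp_Whitᵢ² = 0.26² + 0.30² + 0.02² + 0.42² = 0.0676 + 0.0900 + 0.0004 + 0.1764 = 0.3344
B_Whit = 1 / 0.3344 = 2.9904
Highest B → broadest niche (most generalist): Lesser Whitethroat (B = 2.99).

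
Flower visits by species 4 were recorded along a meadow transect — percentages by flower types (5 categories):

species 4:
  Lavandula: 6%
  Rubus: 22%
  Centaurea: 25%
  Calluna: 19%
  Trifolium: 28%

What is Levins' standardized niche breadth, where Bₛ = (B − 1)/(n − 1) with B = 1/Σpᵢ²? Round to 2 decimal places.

Convert percentages to proportions (divide by 100).
Σpᵢ² = 0.06² + 0.22² + 0.25² + 0.19² + 0.28² = 0.0036 + 0.0484 + 0.0625 + 0.0361 + 0.0784 = 0.2290
B = 1 / 0.2290 = 4.3668
Bₛ = (B − 1)/(n − 1) = (4.3668 − 1)/(5 − 1) = 3.3668/4 = 0.8417

0.84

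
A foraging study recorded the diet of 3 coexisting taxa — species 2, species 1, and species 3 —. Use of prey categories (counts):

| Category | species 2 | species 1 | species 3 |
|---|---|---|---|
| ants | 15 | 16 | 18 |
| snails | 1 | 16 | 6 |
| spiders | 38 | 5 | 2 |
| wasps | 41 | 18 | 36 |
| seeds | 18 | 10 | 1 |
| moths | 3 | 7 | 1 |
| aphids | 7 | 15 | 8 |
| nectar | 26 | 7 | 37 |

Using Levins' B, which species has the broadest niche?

species 1

Proportions for species 2 (n=149): 15/149=0.1007, 1/149=0.0067, 38/149=0.2550, 41/149=0.2752, 18/149=0.1208, 3/149=0.0201, 7/149=0.0470, 26/149=0.1745
Proportions for species 1 (n=94): 16/94=0.1702, 16/94=0.1702, 5/94=0.0532, 18/94=0.1915, 10/94=0.1064, 7/94=0.0745, 15/94=0.1596, 7/94=0.0745
Proportions for species 3 (n=109): 18/109=0.1651, 6/109=0.0550, 2/109=0.0183, 36/109=0.3303, 1/109=0.0092, 1/109=0.0092, 8/109=0.0734, 37/109=0.3394
Σp_2ᵢ² = 0.1007² + 0.0067² + 0.2550² + 0.2752² + 0.1208² + 0.0201² + 0.0470² + 0.1745² = 0.010140 + 0.000045 + 0.065025 + 0.075735 + 0.014593 + 0.000404 + 0.002209 + 0.030450 = 0.198601
B_2 = 1 / 0.198601 = 5.0352
Σp_1ᵢ² = 0.1702² + 0.1702² + 0.0532² + 0.1915² + 0.1064² + 0.0745² + 0.1596² + 0.0745² = 0.028968 + 0.028968 + 0.002830 + 0.036672 + 0.011321 + 0.005550 + 0.025472 + 0.005550 = 0.145331
B_1 = 1 / 0.145331 = 6.8808
Σp_3ᵢ² = 0.1651² + 0.0550² + 0.0183² + 0.3303² + 0.0092² + 0.0092² + 0.0734² + 0.3394² = 0.027258 + 0.003025 + 0.000335 + 0.109098 + 0.000085 + 0.000085 + 0.005388 + 0.115192 = 0.260466
B_3 = 1 / 0.260466 = 3.8393
Highest B → broadest niche (most generalist): species 1 (B = 6.88).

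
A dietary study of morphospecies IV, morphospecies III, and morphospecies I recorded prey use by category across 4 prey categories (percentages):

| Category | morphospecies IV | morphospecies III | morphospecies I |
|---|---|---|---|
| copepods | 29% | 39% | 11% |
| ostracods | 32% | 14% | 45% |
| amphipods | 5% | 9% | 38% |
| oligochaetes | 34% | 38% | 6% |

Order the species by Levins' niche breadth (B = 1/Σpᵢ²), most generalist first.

morphospecies IV > morphospecies III > morphospecies I

Convert percentages to proportions (divide by 100).
Σp_IVᵢ² = 0.29² + 0.32² + 0.05² + 0.34² = 0.0841 + 0.1024 + 0.0025 + 0.1156 = 0.3046
B_IV = 1 / 0.3046 = 3.2830
Σp_IIIᵢ² = 0.39² + 0.14² + 0.09² + 0.38² = 0.1521 + 0.0196 + 0.0081 + 0.1444 = 0.3242
B_III = 1 / 0.3242 = 3.0845
Σp_Iᵢ² = 0.11² + 0.45² + 0.38² + 0.06² = 0.0121 + 0.2025 + 0.1444 + 0.0036 = 0.3626
B_I = 1 / 0.3626 = 2.7579
Ranking by B (broadest → narrowest): morphospecies IV (3.28) > morphospecies III (3.08) > morphospecies I (2.76)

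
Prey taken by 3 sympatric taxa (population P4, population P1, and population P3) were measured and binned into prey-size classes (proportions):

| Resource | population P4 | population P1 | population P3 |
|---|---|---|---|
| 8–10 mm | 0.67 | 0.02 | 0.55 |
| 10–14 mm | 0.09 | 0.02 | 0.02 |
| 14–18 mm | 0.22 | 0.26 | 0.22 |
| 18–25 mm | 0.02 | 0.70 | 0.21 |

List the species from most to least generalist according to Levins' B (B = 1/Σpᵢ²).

population P3 > population P4 > population P1

Σp_P4ᵢ² = 0.67² + 0.09² + 0.22² + 0.02² = 0.4489 + 0.0081 + 0.0484 + 0.0004 = 0.5058
B_P4 = 1 / 0.5058 = 1.9771
Σp_P1ᵢ² = 0.02² + 0.02² + 0.26² + 0.70² = 0.0004 + 0.0004 + 0.0676 + 0.4900 = 0.5584
B_P1 = 1 / 0.5584 = 1.7908
Σp_P3ᵢ² = 0.55² + 0.02² + 0.22² + 0.21² = 0.3025 + 0.0004 + 0.0484 + 0.0441 = 0.3954
B_P3 = 1 / 0.3954 = 2.5291
Ranking by B (broadest → narrowest): population P3 (2.53) > population P4 (1.98) > population P1 (1.79)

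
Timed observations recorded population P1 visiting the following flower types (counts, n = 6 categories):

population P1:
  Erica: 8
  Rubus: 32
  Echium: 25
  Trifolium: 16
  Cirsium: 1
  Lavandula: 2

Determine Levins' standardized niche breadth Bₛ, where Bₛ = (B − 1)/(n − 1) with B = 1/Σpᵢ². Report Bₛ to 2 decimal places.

Proportions for population P1 (n=84): 8/84=0.0952, 32/84=0.3810, 25/84=0.2976, 16/84=0.1905, 1/84=0.0119, 2/84=0.0238
Σpᵢ² = 0.0952² + 0.3810² + 0.2976² + 0.1905² + 0.0119² + 0.0238² = 0.009063 + 0.145161 + 0.088566 + 0.036290 + 0.000142 + 0.000566 = 0.279788
B = 1 / 0.279788 = 3.5741
Bₛ = (B − 1)/(n − 1) = (3.5741 − 1)/(6 − 1) = 2.5741/5 = 0.5148

0.51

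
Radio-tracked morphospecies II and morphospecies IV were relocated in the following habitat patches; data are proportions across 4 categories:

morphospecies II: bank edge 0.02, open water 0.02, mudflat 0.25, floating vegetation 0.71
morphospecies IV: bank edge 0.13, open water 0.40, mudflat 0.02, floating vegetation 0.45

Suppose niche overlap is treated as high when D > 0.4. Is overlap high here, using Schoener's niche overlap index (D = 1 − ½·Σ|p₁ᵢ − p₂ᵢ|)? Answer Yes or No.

Σ|p₁ᵢ − p₂ᵢ| = 0.11 + 0.38 + 0.23 + 0.26 = 0.98
D = 1 − ½ × 0.98 = 1 − 0.490 = 0.5100
D = 0.5100 > 0.4 → Yes.

Yes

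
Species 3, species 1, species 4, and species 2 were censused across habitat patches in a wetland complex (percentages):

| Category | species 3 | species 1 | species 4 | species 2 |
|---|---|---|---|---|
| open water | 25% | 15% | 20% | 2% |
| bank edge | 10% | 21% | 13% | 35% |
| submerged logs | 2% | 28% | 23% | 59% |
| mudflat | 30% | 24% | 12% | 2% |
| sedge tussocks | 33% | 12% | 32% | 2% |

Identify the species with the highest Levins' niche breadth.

species 1

Convert percentages to proportions (divide by 100).
Σp_3ᵢ² = 0.25² + 0.10² + 0.02² + 0.30² + 0.33² = 0.0625 + 0.0100 + 0.0004 + 0.0900 + 0.1089 = 0.2718
B_3 = 1 / 0.2718 = 3.6792
Σp_1ᵢ² = 0.15² + 0.21² + 0.28² + 0.24² + 0.12² = 0.0225 + 0.0441 + 0.0784 + 0.0576 + 0.0144 = 0.2170
B_1 = 1 / 0.2170 = 4.6083
Σp_4ᵢ² = 0.20² + 0.13² + 0.23² + 0.12² + 0.32² = 0.0400 + 0.0169 + 0.0529 + 0.0144 + 0.1024 = 0.2266
B_4 = 1 / 0.2266 = 4.4131
Σp_2ᵢ² = 0.02² + 0.35² + 0.59² + 0.02² + 0.02² = 0.0004 + 0.1225 + 0.3481 + 0.0004 + 0.0004 = 0.4718
B_2 = 1 / 0.4718 = 2.1195
Highest B → broadest niche (most generalist): species 1 (B = 4.61).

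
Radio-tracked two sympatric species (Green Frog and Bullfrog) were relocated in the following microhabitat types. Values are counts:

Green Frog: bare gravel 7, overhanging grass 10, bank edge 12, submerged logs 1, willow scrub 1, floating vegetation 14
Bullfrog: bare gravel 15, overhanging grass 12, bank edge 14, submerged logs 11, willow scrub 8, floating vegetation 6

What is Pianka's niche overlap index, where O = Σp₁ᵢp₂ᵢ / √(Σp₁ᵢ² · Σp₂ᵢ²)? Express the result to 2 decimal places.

0.80

Proportions for Green Frog (n=45): 7/45=0.1556, 10/45=0.2222, 12/45=0.2667, 1/45=0.0222, 1/45=0.0222, 14/45=0.3111
Proportions for Bullfrog (n=66): 15/66=0.2273, 12/66=0.1818, 14/66=0.2121, 11/66=0.1667, 8/66=0.1212, 6/66=0.0909
Σ p₁ᵢp₂ᵢ = 0.035368 + 0.040396 + 0.056567 + 0.003701 + 0.002691 + 0.028279 = 0.167002
Σp_1ᵢ² = 0.1556² + 0.2222² + 0.2667² + 0.0222² + 0.0222² + 0.3111² = 0.024211 + 0.049373 + 0.071129 + 0.000493 + 0.000493 + 0.096783 = 0.242482
Σp_2ᵢ² = 0.2273² + 0.1818² + 0.2121² + 0.1667² + 0.1212² + 0.0909² = 0.051665 + 0.033051 + 0.044986 + 0.027789 + 0.014689 + 0.008263 = 0.180443
O = 0.167002 / √(0.242482 × 0.180443) = 0.167002 / 0.2091750 = 0.7984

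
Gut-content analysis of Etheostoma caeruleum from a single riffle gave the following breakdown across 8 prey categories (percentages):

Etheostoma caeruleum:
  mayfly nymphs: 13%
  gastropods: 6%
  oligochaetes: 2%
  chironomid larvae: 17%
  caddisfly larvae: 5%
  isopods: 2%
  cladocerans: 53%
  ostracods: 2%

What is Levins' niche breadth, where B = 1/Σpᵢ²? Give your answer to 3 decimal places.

Convert percentages to proportions (divide by 100).
Σpᵢ² = 0.13² + 0.06² + 0.02² + 0.17² + 0.05² + 0.02² + 0.53² + 0.02² = 0.0169 + 0.0036 + 0.0004 + 0.0289 + 0.0025 + 0.0004 + 0.2809 + 0.0004 = 0.3340
B = 1 / 0.3340 = 2.99401

2.994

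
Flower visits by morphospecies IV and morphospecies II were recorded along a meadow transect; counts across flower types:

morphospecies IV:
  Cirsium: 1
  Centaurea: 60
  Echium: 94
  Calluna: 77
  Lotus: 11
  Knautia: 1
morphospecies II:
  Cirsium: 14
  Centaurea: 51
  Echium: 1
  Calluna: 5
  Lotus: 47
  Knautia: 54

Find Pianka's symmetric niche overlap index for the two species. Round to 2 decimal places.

0.34

Proportions for morphospecies IV (n=244): 1/244=0.0041, 60/244=0.2459, 94/244=0.3852, 77/244=0.3156, 11/244=0.0451, 1/244=0.0041
Proportions for morphospecies II (n=172): 14/172=0.0814, 51/172=0.2965, 1/172=0.0058, 5/172=0.0291, 47/172=0.2733, 54/172=0.3140
Σ p₁ᵢp₂ᵢ = 0.000334 + 0.072909 + 0.002234 + 0.009184 + 0.012326 + 0.001287 = 0.098274
Σp_1ᵢ² = 0.0041² + 0.2459² + 0.3852² + 0.3156² + 0.0451² + 0.0041² = 0.000017 + 0.060467 + 0.148379 + 0.099603 + 0.002034 + 0.000017 = 0.310517
Σp_2ᵢ² = 0.0814² + 0.2965² + 0.0058² + 0.0291² + 0.2733² + 0.3140² = 0.006626 + 0.087912 + 0.000034 + 0.000847 + 0.074693 + 0.098596 = 0.268708
O = 0.098274 / √(0.310517 × 0.268708) = 0.098274 / 0.2888571 = 0.3402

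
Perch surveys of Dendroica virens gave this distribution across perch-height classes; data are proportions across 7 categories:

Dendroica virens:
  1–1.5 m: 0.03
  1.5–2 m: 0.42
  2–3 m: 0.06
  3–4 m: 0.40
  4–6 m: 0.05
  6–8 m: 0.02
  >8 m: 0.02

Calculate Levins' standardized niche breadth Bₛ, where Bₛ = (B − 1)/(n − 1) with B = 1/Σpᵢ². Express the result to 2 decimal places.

0.32

Σpᵢ² = 0.03² + 0.42² + 0.06² + 0.40² + 0.05² + 0.02² + 0.02² = 0.0009 + 0.1764 + 0.0036 + 0.1600 + 0.0025 + 0.0004 + 0.0004 = 0.3442
B = 1 / 0.3442 = 2.9053
Bₛ = (B − 1)/(n − 1) = (2.9053 − 1)/(7 − 1) = 1.9053/6 = 0.3176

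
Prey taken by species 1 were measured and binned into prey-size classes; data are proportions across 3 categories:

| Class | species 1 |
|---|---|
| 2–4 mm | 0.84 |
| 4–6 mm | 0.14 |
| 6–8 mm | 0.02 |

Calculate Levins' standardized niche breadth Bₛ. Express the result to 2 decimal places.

Σpᵢ² = 0.84² + 0.14² + 0.02² = 0.7056 + 0.0196 + 0.0004 = 0.7256
B = 1 / 0.7256 = 1.3782
Bₛ = (B − 1)/(n − 1) = (1.3782 − 1)/(3 − 1) = 0.3782/2 = 0.1891

0.19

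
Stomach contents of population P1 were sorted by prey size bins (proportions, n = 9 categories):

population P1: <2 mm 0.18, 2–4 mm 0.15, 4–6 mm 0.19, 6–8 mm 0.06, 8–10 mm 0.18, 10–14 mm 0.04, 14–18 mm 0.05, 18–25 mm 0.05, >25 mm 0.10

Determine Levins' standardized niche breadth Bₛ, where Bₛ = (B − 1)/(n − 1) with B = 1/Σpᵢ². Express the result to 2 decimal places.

0.75

Σpᵢ² = 0.18² + 0.15² + 0.19² + 0.06² + 0.18² + 0.04² + 0.05² + 0.05² + 0.10² = 0.0324 + 0.0225 + 0.0361 + 0.0036 + 0.0324 + 0.0016 + 0.0025 + 0.0025 + 0.0100 = 0.1436
B = 1 / 0.1436 = 6.9638
Bₛ = (B − 1)/(n − 1) = (6.9638 − 1)/(9 − 1) = 5.9638/8 = 0.7455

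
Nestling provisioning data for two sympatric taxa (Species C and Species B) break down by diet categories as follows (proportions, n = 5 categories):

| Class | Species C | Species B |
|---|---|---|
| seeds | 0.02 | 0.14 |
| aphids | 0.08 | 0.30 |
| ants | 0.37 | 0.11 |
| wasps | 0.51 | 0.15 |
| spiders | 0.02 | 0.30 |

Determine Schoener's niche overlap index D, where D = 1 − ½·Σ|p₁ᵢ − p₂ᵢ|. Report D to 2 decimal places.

Σ|p₁ᵢ − p₂ᵢ| = 0.12 + 0.22 + 0.26 + 0.36 + 0.28 = 1.24
D = 1 − ½ × 1.24 = 1 − 0.620 = 0.3800

0.38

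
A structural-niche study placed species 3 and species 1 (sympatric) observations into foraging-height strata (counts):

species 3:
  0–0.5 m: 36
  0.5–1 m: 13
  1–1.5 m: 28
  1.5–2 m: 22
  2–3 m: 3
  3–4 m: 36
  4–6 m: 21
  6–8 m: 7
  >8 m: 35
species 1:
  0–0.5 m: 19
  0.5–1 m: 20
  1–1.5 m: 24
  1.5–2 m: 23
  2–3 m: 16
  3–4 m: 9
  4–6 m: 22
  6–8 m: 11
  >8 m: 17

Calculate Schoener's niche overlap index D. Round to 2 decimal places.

0.75

Proportions for species 3 (n=201): 36/201=0.1791, 13/201=0.0647, 28/201=0.1393, 22/201=0.1095, 3/201=0.0149, 36/201=0.1791, 21/201=0.1045, 7/201=0.0348, 35/201=0.1741
Proportions for species 1 (n=161): 19/161=0.1180, 20/161=0.1242, 24/161=0.1491, 23/161=0.1429, 16/161=0.0994, 9/161=0.0559, 22/161=0.1366, 11/161=0.0683, 17/161=0.1056
Σ|p₁ᵢ − p₂ᵢ| = 0.0611 + 0.0595 + 0.0098 + 0.0334 + 0.0845 + 0.1232 + 0.0321 + 0.0335 + 0.0685 = 0.5056
D = 1 − ½ × 0.5056 = 1 − 0.25280 = 0.74720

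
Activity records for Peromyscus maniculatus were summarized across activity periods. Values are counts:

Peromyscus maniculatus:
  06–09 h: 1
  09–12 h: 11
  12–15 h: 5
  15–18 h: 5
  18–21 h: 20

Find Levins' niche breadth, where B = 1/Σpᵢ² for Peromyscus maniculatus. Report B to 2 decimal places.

Proportions for Peromyscus maniculatus (n=42): 1/42=0.0238, 11/42=0.2619, 5/42=0.1190, 5/42=0.1190, 20/42=0.4762
Σpᵢ² = 0.0238² + 0.2619² + 0.1190² + 0.1190² + 0.4762² = 0.000566 + 0.068592 + 0.014161 + 0.014161 + 0.226766 = 0.324246
B = 1 / 0.324246 = 3.0841

3.08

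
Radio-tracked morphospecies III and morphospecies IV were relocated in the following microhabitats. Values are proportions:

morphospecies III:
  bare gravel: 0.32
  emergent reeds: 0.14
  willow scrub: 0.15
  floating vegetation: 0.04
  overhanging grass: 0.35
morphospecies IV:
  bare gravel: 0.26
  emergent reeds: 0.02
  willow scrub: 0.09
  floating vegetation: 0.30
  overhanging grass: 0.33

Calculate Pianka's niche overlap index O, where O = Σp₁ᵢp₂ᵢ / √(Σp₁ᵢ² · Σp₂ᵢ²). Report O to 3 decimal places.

Σ p₁ᵢp₂ᵢ = 0.0832 + 0.0028 + 0.0135 + 0.0120 + 0.1155 = 0.2270
Σp_1ᵢ² = 0.32² + 0.14² + 0.15² + 0.04² + 0.35² = 0.1024 + 0.0196 + 0.0225 + 0.0016 + 0.1225 = 0.2686
Σp_2ᵢ² = 0.26² + 0.02² + 0.09² + 0.30² + 0.33² = 0.0676 + 0.0004 + 0.0081 + 0.0900 + 0.1089 = 0.2750
O = 0.2270 / √(0.2686 × 0.2750) = 0.2270 / 0.271781 = 0.83523

0.835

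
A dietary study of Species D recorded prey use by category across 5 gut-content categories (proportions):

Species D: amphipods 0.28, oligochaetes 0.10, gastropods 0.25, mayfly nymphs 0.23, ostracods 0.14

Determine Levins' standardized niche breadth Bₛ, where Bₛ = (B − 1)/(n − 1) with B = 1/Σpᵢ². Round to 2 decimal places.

0.87

Σpᵢ² = 0.28² + 0.10² + 0.25² + 0.23² + 0.14² = 0.0784 + 0.0100 + 0.0625 + 0.0529 + 0.0196 = 0.2234
B = 1 / 0.2234 = 4.4763
Bₛ = (B − 1)/(n − 1) = (4.4763 − 1)/(5 − 1) = 3.4763/4 = 0.8691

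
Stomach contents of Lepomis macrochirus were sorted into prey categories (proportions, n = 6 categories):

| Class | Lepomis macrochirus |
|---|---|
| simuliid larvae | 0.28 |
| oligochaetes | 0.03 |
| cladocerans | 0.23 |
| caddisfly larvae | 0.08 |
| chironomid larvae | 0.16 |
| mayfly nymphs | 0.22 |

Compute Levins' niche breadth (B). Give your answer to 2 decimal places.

4.70

Σpᵢ² = 0.28² + 0.03² + 0.23² + 0.08² + 0.16² + 0.22² = 0.0784 + 0.0009 + 0.0529 + 0.0064 + 0.0256 + 0.0484 = 0.2126
B = 1 / 0.2126 = 4.7037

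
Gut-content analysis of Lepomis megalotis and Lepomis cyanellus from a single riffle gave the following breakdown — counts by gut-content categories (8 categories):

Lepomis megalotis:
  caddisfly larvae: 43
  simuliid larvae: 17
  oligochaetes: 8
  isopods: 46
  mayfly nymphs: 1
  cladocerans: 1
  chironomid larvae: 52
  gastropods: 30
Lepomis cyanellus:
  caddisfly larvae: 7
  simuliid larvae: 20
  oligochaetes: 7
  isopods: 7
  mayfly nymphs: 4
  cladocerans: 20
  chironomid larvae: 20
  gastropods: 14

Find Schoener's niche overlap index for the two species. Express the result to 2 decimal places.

0.62

Proportions for Lepomis megalotis (n=198): 43/198=0.2172, 17/198=0.0859, 8/198=0.0404, 46/198=0.2323, 1/198=0.0051, 1/198=0.0051, 52/198=0.2626, 30/198=0.1515
Proportions for Lepomis cyanellus (n=99): 7/99=0.0707, 20/99=0.2020, 7/99=0.0707, 7/99=0.0707, 4/99=0.0404, 20/99=0.2020, 20/99=0.2020, 14/99=0.1414
Σ|p₁ᵢ − p₂ᵢ| = 0.1465 + 0.1161 + 0.0303 + 0.1616 + 0.0353 + 0.1969 + 0.0606 + 0.0101 = 0.7574
D = 1 − ½ × 0.7574 = 1 − 0.37870 = 0.62130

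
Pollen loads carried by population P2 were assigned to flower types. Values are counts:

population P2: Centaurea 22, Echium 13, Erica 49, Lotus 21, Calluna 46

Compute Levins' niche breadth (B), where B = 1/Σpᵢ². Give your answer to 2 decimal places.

Proportions for population P2 (n=151): 22/151=0.1457, 13/151=0.0861, 49/151=0.3245, 21/151=0.1391, 46/151=0.3046
Σpᵢ² = 0.1457² + 0.0861² + 0.3245² + 0.1391² + 0.3046² = 0.021228 + 0.007413 + 0.105300 + 0.019349 + 0.092781 = 0.246071
B = 1 / 0.246071 = 4.0639

4.06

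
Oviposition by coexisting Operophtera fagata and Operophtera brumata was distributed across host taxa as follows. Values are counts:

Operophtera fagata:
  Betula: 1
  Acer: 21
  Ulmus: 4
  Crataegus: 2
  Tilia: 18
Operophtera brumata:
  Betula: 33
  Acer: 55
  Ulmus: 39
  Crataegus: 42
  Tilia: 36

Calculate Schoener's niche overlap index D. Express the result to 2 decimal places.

0.60

Proportions for Operophtera fagata (n=46): 1/46=0.0217, 21/46=0.4565, 4/46=0.0870, 2/46=0.0435, 18/46=0.3913
Proportions for Operophtera brumata (n=205): 33/205=0.1610, 55/205=0.2683, 39/205=0.1902, 42/205=0.2049, 36/205=0.1756
Σ|p₁ᵢ − p₂ᵢ| = 0.1393 + 0.1882 + 0.1032 + 0.1614 + 0.2157 = 0.8078
D = 1 − ½ × 0.8078 = 1 − 0.40390 = 0.59610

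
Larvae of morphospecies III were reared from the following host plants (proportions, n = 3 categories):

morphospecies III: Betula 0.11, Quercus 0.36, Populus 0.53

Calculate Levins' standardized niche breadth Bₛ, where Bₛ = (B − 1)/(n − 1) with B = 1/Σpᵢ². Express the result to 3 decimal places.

Σpᵢ² = 0.11² + 0.36² + 0.53² = 0.0121 + 0.1296 + 0.2809 = 0.4226
B = 1 / 0.4226 = 2.36630
Bₛ = (B − 1)/(n − 1) = (2.36630 − 1)/(3 − 1) = 1.36630/2 = 0.68315

0.683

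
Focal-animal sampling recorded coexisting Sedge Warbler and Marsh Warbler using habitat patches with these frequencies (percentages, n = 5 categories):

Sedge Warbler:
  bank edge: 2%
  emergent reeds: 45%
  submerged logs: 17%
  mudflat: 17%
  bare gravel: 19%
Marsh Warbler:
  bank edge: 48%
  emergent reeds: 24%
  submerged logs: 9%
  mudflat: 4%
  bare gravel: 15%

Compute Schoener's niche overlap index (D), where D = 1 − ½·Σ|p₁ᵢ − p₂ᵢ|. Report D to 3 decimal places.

0.540

Convert percentages to proportions (divide by 100).
Σ|p₁ᵢ − p₂ᵢ| = 0.46 + 0.21 + 0.08 + 0.13 + 0.04 = 0.92
D = 1 − ½ × 0.92 = 1 − 0.460 = 0.54000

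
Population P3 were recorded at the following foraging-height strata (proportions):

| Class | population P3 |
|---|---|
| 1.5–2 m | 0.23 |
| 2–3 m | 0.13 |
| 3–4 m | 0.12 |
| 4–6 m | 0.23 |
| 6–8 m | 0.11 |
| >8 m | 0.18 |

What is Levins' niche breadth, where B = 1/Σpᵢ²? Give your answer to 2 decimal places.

5.51

Σpᵢ² = 0.23² + 0.13² + 0.12² + 0.23² + 0.11² + 0.18² = 0.0529 + 0.0169 + 0.0144 + 0.0529 + 0.0121 + 0.0324 = 0.1816
B = 1 / 0.1816 = 5.5066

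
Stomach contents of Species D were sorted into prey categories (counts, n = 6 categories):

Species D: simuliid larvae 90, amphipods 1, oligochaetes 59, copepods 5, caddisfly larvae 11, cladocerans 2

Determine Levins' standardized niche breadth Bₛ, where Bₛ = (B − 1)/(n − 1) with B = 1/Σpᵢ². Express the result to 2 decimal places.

0.28

Proportions for Species D (n=168): 90/168=0.5357, 1/168=0.0060, 59/168=0.3512, 5/168=0.0298, 11/168=0.0655, 2/168=0.0119
Σpᵢ² = 0.5357² + 0.0060² + 0.3512² + 0.0298² + 0.0655² + 0.0119² = 0.286974 + 0.000036 + 0.123341 + 0.000888 + 0.004290 + 0.000142 = 0.415671
B = 1 / 0.415671 = 2.4057
Bₛ = (B − 1)/(n − 1) = (2.4057 − 1)/(6 − 1) = 1.4057/5 = 0.2811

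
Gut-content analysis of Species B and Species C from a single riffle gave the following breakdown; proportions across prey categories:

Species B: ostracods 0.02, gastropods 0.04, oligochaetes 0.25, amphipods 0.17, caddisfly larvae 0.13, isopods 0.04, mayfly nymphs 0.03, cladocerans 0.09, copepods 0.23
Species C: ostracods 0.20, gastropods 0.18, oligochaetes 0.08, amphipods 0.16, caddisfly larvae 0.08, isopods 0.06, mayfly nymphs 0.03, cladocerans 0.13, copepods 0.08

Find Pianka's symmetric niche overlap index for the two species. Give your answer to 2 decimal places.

0.66

Σ p₁ᵢp₂ᵢ = 0.0040 + 0.0072 + 0.0200 + 0.0272 + 0.0104 + 0.0024 + 0.0009 + 0.0117 + 0.0184 = 0.1022
Σp_1ᵢ² = 0.02² + 0.04² + 0.25² + 0.17² + 0.13² + 0.04² + 0.03² + 0.09² + 0.23² = 0.0004 + 0.0016 + 0.0625 + 0.0289 + 0.0169 + 0.0016 + 0.0009 + 0.0081 + 0.0529 = 0.1738
Σp_2ᵢ² = 0.20² + 0.18² + 0.08² + 0.16² + 0.08² + 0.06² + 0.03² + 0.13² + 0.08² = 0.0400 + 0.0324 + 0.0064 + 0.0256 + 0.0064 + 0.0036 + 0.0009 + 0.0169 + 0.0064 = 0.1386
O = 0.1022 / √(0.1738 × 0.1386) = 0.1022 / 0.15521 = 0.6585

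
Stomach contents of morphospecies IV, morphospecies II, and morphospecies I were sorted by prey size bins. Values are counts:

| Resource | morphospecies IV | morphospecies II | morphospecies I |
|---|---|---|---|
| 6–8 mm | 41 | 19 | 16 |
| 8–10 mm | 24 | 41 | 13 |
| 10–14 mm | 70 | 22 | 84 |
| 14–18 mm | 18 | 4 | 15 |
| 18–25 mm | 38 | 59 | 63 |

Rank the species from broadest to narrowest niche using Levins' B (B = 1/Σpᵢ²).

Proportions for morphospecies IV (n=191): 41/191=0.2147, 24/191=0.1257, 70/191=0.3665, 18/191=0.0942, 38/191=0.1990
Proportions for morphospecies II (n=145): 19/145=0.1310, 41/145=0.2828, 22/145=0.1517, 4/145=0.0276, 59/145=0.4069
Proportions for morphospecies I (n=191): 16/191=0.0838, 13/191=0.0681, 84/191=0.4398, 15/191=0.0785, 63/191=0.3298
Σp_IVᵢ² = 0.2147² + 0.1257² + 0.3665² + 0.0942² + 0.1990² = 0.046096 + 0.015800 + 0.134322 + 0.008874 + 0.039601 = 0.244693
B_IV = 1 / 0.244693 = 4.0868
Σp_IIᵢ² = 0.1310² + 0.2828² + 0.1517² + 0.0276² + 0.4069² = 0.017161 + 0.079976 + 0.023013 + 0.000762 + 0.165568 = 0.286480
B_II = 1 / 0.286480 = 3.4906
Σp_Iᵢ² = 0.0838² + 0.0681² + 0.4398² + 0.0785² + 0.3298² = 0.007022 + 0.004638 + 0.193424 + 0.006162 + 0.108768 = 0.320014
B_I = 1 / 0.320014 = 3.1249
Ranking by B (broadest → narrowest): morphospecies IV (4.09) > morphospecies II (3.49) > morphospecies I (3.12)

morphospecies IV > morphospecies II > morphospecies I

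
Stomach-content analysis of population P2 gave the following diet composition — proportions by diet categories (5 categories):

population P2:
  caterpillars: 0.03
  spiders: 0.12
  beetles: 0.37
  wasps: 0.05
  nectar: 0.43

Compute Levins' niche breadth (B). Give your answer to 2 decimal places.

Σpᵢ² = 0.03² + 0.12² + 0.37² + 0.05² + 0.43² = 0.0009 + 0.0144 + 0.1369 + 0.0025 + 0.1849 = 0.3396
B = 1 / 0.3396 = 2.9446

2.94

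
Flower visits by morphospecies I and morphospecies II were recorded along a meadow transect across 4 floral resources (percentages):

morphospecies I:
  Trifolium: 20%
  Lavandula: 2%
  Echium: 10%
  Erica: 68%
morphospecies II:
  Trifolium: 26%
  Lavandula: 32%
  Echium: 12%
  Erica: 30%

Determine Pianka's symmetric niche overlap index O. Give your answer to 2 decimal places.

Convert percentages to proportions (divide by 100).
Σ p₁ᵢp₂ᵢ = 0.0520 + 0.0064 + 0.0120 + 0.2040 = 0.2744
Σp_1ᵢ² = 0.20² + 0.02² + 0.10² + 0.68² = 0.0400 + 0.0004 + 0.0100 + 0.4624 = 0.5128
Σp_2ᵢ² = 0.26² + 0.32² + 0.12² + 0.30² = 0.0676 + 0.1024 + 0.0144 + 0.0900 = 0.2744
O = 0.2744 / √(0.5128 × 0.2744) = 0.2744 / 0.37512 = 0.7315

0.73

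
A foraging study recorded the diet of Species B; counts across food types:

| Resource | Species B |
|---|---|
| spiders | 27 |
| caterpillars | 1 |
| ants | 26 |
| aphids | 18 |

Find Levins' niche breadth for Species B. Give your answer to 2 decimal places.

3.00

Proportions for Species B (n=72): 27/72=0.3750, 1/72=0.0139, 26/72=0.3611, 18/72=0.2500
Σpᵢ² = 0.3750² + 0.0139² + 0.3611² + 0.2500² = 0.140625 + 0.000193 + 0.130393 + 0.062500 = 0.333711
B = 1 / 0.333711 = 2.9966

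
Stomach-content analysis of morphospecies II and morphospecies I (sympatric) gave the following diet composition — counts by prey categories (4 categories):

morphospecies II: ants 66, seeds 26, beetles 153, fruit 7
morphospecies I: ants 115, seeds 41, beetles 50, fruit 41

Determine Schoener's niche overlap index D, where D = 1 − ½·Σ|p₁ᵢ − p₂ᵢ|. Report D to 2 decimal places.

0.60

Proportions for morphospecies II (n=252): 66/252=0.2619, 26/252=0.1032, 153/252=0.6071, 7/252=0.0278
Proportions for morphospecies I (n=247): 115/247=0.4656, 41/247=0.1660, 50/247=0.2024, 41/247=0.1660
Σ|p₁ᵢ − p₂ᵢ| = 0.2037 + 0.0628 + 0.4047 + 0.1382 = 0.8094
D = 1 − ½ × 0.8094 = 1 − 0.40470 = 0.59530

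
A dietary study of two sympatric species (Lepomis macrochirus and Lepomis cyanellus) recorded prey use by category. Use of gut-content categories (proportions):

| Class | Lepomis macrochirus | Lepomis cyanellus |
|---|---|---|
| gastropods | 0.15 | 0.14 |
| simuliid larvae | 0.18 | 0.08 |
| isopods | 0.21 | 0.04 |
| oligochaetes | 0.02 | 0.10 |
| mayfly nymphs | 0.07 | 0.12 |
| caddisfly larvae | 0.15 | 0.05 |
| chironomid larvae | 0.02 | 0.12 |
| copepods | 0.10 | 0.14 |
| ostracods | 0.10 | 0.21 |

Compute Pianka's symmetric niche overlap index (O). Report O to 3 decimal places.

0.709

Σ p₁ᵢp₂ᵢ = 0.0210 + 0.0144 + 0.0084 + 0.0020 + 0.0084 + 0.0075 + 0.0024 + 0.0140 + 0.0210 = 0.0991
Σp_1ᵢ² = 0.15² + 0.18² + 0.21² + 0.02² + 0.07² + 0.15² + 0.02² + 0.10² + 0.10² = 0.0225 + 0.0324 + 0.0441 + 0.0004 + 0.0049 + 0.0225 + 0.0004 + 0.0100 + 0.0100 = 0.1472
Σp_2ᵢ² = 0.14² + 0.08² + 0.04² + 0.10² + 0.12² + 0.05² + 0.12² + 0.14² + 0.21² = 0.0196 + 0.0064 + 0.0016 + 0.0100 + 0.0144 + 0.0025 + 0.0144 + 0.0196 + 0.0441 = 0.1326
O = 0.0991 / √(0.1472 × 0.1326) = 0.0991 / 0.139709 = 0.70933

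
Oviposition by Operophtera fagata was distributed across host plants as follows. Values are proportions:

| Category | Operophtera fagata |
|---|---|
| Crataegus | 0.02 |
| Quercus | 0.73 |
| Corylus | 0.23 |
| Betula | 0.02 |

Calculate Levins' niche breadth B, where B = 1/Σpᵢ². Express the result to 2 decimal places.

Σpᵢ² = 0.02² + 0.73² + 0.23² + 0.02² = 0.0004 + 0.5329 + 0.0529 + 0.0004 = 0.5866
B = 1 / 0.5866 = 1.7047

1.70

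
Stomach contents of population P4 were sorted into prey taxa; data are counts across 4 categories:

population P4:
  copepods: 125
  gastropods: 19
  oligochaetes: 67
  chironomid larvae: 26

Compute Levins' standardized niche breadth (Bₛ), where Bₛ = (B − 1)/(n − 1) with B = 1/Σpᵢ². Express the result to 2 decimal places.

Proportions for population P4 (n=237): 125/237=0.5274, 19/237=0.0802, 67/237=0.2827, 26/237=0.1097
Σpᵢ² = 0.5274² + 0.0802² + 0.2827² + 0.1097² = 0.278151 + 0.006432 + 0.079919 + 0.012034 = 0.376536
B = 1 / 0.376536 = 2.6558
Bₛ = (B − 1)/(n − 1) = (2.6558 − 1)/(4 − 1) = 1.6558/3 = 0.5519

0.55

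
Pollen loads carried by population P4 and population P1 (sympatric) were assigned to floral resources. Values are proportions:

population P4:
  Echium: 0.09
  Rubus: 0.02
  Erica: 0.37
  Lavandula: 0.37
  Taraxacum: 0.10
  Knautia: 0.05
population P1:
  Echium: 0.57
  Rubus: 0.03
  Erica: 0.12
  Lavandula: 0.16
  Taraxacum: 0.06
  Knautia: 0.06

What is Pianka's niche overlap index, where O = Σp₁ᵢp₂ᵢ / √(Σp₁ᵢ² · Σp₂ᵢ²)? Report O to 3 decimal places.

0.496

Σ p₁ᵢp₂ᵢ = 0.0513 + 0.0006 + 0.0444 + 0.0592 + 0.0060 + 0.0030 = 0.1645
Σp_1ᵢ² = 0.09² + 0.02² + 0.37² + 0.37² + 0.10² + 0.05² = 0.0081 + 0.0004 + 0.1369 + 0.1369 + 0.0100 + 0.0025 = 0.2948
Σp_2ᵢ² = 0.57² + 0.03² + 0.12² + 0.16² + 0.06² + 0.06² = 0.3249 + 0.0009 + 0.0144 + 0.0256 + 0.0036 + 0.0036 = 0.3730
O = 0.1645 / √(0.2948 × 0.3730) = 0.1645 / 0.331603 = 0.49608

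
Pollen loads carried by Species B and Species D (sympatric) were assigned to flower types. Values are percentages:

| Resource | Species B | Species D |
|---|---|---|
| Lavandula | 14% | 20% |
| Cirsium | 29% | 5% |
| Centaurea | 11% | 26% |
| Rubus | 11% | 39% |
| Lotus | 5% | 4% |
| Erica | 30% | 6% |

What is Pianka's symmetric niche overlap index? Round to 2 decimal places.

0.55

Convert percentages to proportions (divide by 100).
Σ p₁ᵢp₂ᵢ = 0.0280 + 0.0145 + 0.0286 + 0.0429 + 0.0020 + 0.0180 = 0.1340
Σp_1ᵢ² = 0.14² + 0.29² + 0.11² + 0.11² + 0.05² + 0.30² = 0.0196 + 0.0841 + 0.0121 + 0.0121 + 0.0025 + 0.0900 = 0.2204
Σp_2ᵢ² = 0.20² + 0.05² + 0.26² + 0.39² + 0.04² + 0.06² = 0.0400 + 0.0025 + 0.0676 + 0.1521 + 0.0016 + 0.0036 = 0.2674
O = 0.1340 / √(0.2204 × 0.2674) = 0.1340 / 0.24277 = 0.5520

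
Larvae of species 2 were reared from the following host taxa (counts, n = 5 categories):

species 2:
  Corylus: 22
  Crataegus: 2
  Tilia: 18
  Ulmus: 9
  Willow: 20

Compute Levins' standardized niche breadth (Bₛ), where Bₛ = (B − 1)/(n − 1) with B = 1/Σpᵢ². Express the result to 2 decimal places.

0.72

Proportions for species 2 (n=71): 22/71=0.3099, 2/71=0.0282, 18/71=0.2535, 9/71=0.1268, 20/71=0.2817
Σpᵢ² = 0.3099² + 0.0282² + 0.2535² + 0.1268² + 0.2817² = 0.096038 + 0.000795 + 0.064262 + 0.016078 + 0.079355 = 0.256528
B = 1 / 0.256528 = 3.8982
Bₛ = (B − 1)/(n − 1) = (3.8982 − 1)/(5 − 1) = 2.8982/4 = 0.7246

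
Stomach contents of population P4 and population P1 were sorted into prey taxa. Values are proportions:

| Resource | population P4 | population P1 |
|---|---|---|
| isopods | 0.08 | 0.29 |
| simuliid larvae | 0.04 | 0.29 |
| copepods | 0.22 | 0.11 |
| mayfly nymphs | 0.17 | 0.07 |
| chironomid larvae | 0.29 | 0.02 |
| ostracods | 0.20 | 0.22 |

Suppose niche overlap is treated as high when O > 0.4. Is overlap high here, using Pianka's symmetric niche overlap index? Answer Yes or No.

Σ p₁ᵢp₂ᵢ = 0.0232 + 0.0116 + 0.0242 + 0.0119 + 0.0058 + 0.0440 = 0.1207
Σp_1ᵢ² = 0.08² + 0.04² + 0.22² + 0.17² + 0.29² + 0.20² = 0.0064 + 0.0016 + 0.0484 + 0.0289 + 0.0841 + 0.0400 = 0.2094
Σp_2ᵢ² = 0.29² + 0.29² + 0.11² + 0.07² + 0.02² + 0.22² = 0.0841 + 0.0841 + 0.0121 + 0.0049 + 0.0004 + 0.0484 = 0.2340
O = 0.1207 / √(0.2094 × 0.2340) = 0.1207 / 0.22136 = 0.5453
O = 0.5453 > 0.4 → Yes.

Yes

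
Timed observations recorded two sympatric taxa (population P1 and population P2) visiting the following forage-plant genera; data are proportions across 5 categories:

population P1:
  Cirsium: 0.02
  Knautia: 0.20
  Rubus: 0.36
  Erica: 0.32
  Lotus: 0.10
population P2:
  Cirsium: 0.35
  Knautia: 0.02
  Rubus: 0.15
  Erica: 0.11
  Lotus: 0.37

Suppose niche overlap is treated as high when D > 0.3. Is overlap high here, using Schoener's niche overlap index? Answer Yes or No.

Σ|p₁ᵢ − p₂ᵢ| = 0.33 + 0.18 + 0.21 + 0.21 + 0.27 = 1.20
D = 1 − ½ × 1.20 = 1 − 0.600 = 0.4000
D = 0.4000 > 0.3 → Yes.

Yes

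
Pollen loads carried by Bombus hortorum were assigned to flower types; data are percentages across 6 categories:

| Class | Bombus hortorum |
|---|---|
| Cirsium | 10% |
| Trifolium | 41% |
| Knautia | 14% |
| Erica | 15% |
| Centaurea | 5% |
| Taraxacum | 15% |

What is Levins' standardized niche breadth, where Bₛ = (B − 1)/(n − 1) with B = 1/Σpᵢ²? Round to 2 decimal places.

Convert percentages to proportions (divide by 100).
Σpᵢ² = 0.10² + 0.41² + 0.14² + 0.15² + 0.05² + 0.15² = 0.0100 + 0.1681 + 0.0196 + 0.0225 + 0.0025 + 0.0225 = 0.2452
B = 1 / 0.2452 = 4.0783
Bₛ = (B − 1)/(n − 1) = (4.0783 − 1)/(6 − 1) = 3.0783/5 = 0.6157

0.62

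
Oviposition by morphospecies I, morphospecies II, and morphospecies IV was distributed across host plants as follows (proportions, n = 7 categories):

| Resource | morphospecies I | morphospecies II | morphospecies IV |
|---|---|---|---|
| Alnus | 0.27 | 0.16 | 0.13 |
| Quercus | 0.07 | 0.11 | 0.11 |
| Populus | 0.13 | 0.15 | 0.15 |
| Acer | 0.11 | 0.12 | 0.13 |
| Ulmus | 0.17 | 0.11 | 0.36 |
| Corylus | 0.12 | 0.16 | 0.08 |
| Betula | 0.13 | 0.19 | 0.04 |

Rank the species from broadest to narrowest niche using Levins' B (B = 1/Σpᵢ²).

Σp_Iᵢ² = 0.27² + 0.07² + 0.13² + 0.11² + 0.17² + 0.12² + 0.13² = 0.0729 + 0.0049 + 0.0169 + 0.0121 + 0.0289 + 0.0144 + 0.0169 = 0.1670
B_I = 1 / 0.1670 = 5.9880
Σp_IIᵢ² = 0.16² + 0.11² + 0.15² + 0.12² + 0.11² + 0.16² + 0.19² = 0.0256 + 0.0121 + 0.0225 + 0.0144 + 0.0121 + 0.0256 + 0.0361 = 0.1484
B_II = 1 / 0.1484 = 6.7385
Σp_IVᵢ² = 0.13² + 0.11² + 0.15² + 0.13² + 0.36² + 0.08² + 0.04² = 0.0169 + 0.0121 + 0.0225 + 0.0169 + 0.1296 + 0.0064 + 0.0016 = 0.2060
B_IV = 1 / 0.2060 = 4.8544
Ranking by B (broadest → narrowest): morphospecies II (6.74) > morphospecies I (5.99) > morphospecies IV (4.85)

morphospecies II > morphospecies I > morphospecies IV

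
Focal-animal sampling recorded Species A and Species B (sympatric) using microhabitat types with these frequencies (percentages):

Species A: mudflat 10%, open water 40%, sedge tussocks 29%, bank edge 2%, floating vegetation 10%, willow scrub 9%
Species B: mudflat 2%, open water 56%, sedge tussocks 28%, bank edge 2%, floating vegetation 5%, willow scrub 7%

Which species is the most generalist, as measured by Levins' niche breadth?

Convert percentages to proportions (divide by 100).
Σp_Aᵢ² = 0.10² + 0.40² + 0.29² + 0.02² + 0.10² + 0.09² = 0.0100 + 0.1600 + 0.0841 + 0.0004 + 0.0100 + 0.0081 = 0.2726
B_A = 1 / 0.2726 = 3.6684
Σp_Bᵢ² = 0.02² + 0.56² + 0.28² + 0.02² + 0.05² + 0.07² = 0.0004 + 0.3136 + 0.0784 + 0.0004 + 0.0025 + 0.0049 = 0.4002
B_B = 1 / 0.4002 = 2.4988
Highest B → broadest niche (most generalist): Species A (B = 3.67).

Species A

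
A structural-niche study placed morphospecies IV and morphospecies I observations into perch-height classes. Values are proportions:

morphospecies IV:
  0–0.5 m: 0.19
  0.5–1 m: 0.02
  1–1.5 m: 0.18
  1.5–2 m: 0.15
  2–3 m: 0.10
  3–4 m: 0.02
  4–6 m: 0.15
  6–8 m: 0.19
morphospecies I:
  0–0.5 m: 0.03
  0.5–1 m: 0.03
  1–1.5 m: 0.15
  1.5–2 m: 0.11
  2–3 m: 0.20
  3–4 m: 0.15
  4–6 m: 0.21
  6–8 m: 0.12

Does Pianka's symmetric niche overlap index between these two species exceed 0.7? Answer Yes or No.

Yes

Σ p₁ᵢp₂ᵢ = 0.0057 + 0.0006 + 0.0270 + 0.0165 + 0.0200 + 0.0030 + 0.0315 + 0.0228 = 0.1271
Σp_1ᵢ² = 0.19² + 0.02² + 0.18² + 0.15² + 0.10² + 0.02² + 0.15² + 0.19² = 0.0361 + 0.0004 + 0.0324 + 0.0225 + 0.0100 + 0.0004 + 0.0225 + 0.0361 = 0.1604
Σp_2ᵢ² = 0.03² + 0.03² + 0.15² + 0.11² + 0.20² + 0.15² + 0.21² + 0.12² = 0.0009 + 0.0009 + 0.0225 + 0.0121 + 0.0400 + 0.0225 + 0.0441 + 0.0144 = 0.1574
O = 0.1271 / √(0.1604 × 0.1574) = 0.1271 / 0.15889 = 0.7999
O = 0.7999 > 0.7 → Yes.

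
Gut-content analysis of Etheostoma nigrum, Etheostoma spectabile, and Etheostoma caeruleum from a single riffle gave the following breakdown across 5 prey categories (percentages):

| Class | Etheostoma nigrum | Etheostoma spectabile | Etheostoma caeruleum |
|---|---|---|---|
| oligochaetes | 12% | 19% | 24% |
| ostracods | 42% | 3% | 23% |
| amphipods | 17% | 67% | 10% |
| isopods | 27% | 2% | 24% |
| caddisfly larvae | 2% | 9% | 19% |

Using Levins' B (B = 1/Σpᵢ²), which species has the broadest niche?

Convert percentages to proportions (divide by 100).
Σp_nigrᵢ² = 0.12² + 0.42² + 0.17² + 0.27² + 0.02² = 0.0144 + 0.1764 + 0.0289 + 0.0729 + 0.0004 = 0.2930
B_nigr = 1 / 0.2930 = 3.4130
Σp_specᵢ² = 0.19² + 0.03² + 0.67² + 0.02² + 0.09² = 0.0361 + 0.0009 + 0.4489 + 0.0004 + 0.0081 = 0.4944
B_spec = 1 / 0.4944 = 2.0227
Σp_caerᵢ² = 0.24² + 0.23² + 0.10² + 0.24² + 0.19² = 0.0576 + 0.0529 + 0.0100 + 0.0576 + 0.0361 = 0.2142
B_caer = 1 / 0.2142 = 4.6685
Highest B → broadest niche (most generalist): Etheostoma caeruleum (B = 4.67).

Etheostoma caeruleum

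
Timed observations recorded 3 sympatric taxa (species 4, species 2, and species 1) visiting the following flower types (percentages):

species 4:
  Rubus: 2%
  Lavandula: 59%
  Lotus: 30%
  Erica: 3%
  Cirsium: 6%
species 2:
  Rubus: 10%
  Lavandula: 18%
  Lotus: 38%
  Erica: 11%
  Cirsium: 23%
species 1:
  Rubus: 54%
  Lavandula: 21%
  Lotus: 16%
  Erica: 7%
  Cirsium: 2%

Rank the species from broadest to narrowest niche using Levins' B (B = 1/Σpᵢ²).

species 2 > species 1 > species 4

Convert percentages to proportions (divide by 100).
Σp_4ᵢ² = 0.02² + 0.59² + 0.30² + 0.03² + 0.06² = 0.0004 + 0.3481 + 0.0900 + 0.0009 + 0.0036 = 0.4430
B_4 = 1 / 0.4430 = 2.2573
Σp_2ᵢ² = 0.10² + 0.18² + 0.38² + 0.11² + 0.23² = 0.0100 + 0.0324 + 0.1444 + 0.0121 + 0.0529 = 0.2518
B_2 = 1 / 0.2518 = 3.9714
Σp_1ᵢ² = 0.54² + 0.21² + 0.16² + 0.07² + 0.02² = 0.2916 + 0.0441 + 0.0256 + 0.0049 + 0.0004 = 0.3666
B_1 = 1 / 0.3666 = 2.7278
Ranking by B (broadest → narrowest): species 2 (3.97) > species 1 (2.73) > species 4 (2.26)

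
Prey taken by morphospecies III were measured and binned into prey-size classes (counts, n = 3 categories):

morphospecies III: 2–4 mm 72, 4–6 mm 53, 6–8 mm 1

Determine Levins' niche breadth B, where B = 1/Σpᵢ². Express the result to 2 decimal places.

1.99

Proportions for morphospecies III (n=126): 72/126=0.5714, 53/126=0.4206, 1/126=0.0079
Σpᵢ² = 0.5714² + 0.4206² + 0.0079² = 0.326498 + 0.176904 + 0.000062 = 0.503464
B = 1 / 0.503464 = 1.9862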